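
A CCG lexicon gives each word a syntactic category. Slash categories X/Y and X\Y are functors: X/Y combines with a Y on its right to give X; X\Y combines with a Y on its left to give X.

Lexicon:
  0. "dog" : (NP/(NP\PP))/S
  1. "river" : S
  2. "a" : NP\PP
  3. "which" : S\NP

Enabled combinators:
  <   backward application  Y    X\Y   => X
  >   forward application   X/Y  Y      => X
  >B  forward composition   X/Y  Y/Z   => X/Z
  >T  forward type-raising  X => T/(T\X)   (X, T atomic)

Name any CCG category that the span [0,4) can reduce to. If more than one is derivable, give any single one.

[0,4] S   <
  [0,3] NP   >
    [0,2] NP/(NP\PP)   >
      [0,1] "dog" : (NP/(NP\PP))/S
      [1,2] "river" : S
    [2,3] "a" : NP\PP
  [3,4] "which" : S\NP

S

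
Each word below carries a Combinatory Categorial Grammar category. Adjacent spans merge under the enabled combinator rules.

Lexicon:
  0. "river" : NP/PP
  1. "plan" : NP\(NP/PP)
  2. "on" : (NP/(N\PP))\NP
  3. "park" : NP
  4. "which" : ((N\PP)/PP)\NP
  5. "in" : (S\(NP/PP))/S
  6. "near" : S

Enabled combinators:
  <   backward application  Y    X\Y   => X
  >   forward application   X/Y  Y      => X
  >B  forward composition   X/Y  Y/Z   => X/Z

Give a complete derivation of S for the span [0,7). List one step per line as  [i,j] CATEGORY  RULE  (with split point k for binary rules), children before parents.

[0,1] NP/PP  lex  "river"
[1,2] NP\(NP/PP)  lex  "plan"
[0,2] NP  <  k=1
[2,3] (NP/(N\PP))\NP  lex  "on"
[0,3] NP/(N\PP)  <  k=2
[3,4] NP  lex  "park"
[4,5] ((N\PP)/PP)\NP  lex  "which"
[3,5] (N\PP)/PP  <  k=4
[0,5] NP/PP  >B  k=3
[5,6] (S\(NP/PP))/S  lex  "in"
[6,7] S  lex  "near"
[5,7] S\(NP/PP)  >  k=6
[0,7] S  <  k=5

[0,7] S   <
  [0,5] NP/PP   >B
    [0,3] NP/(N\PP)   <
      [0,2] NP   <
        [0,1] "river" : NP/PP
        [1,2] "plan" : NP\(NP/PP)
      [2,3] "on" : (NP/(N\PP))\NP
    [3,5] (N\PP)/PP   <
      [3,4] "park" : NP
      [4,5] "which" : ((N\PP)/PP)\NP
  [5,7] S\(NP/PP)   >
    [5,6] "in" : (S\(NP/PP))/S
    [6,7] "near" : S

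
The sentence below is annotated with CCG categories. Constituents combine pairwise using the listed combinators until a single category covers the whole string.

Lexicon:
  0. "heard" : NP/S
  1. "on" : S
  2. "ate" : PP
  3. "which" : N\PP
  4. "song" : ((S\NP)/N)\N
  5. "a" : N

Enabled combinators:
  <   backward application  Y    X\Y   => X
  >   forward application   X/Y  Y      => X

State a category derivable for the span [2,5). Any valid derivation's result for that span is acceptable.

(S\NP)/N

[0,6] S   <
  [0,2] NP   >
    [0,1] "heard" : NP/S
    [1,2] "on" : S
  [2,6] S\NP   >
    [2,5] (S\NP)/N   <
      [2,4] N   <
        [2,3] "ate" : PP
        [3,4] "which" : N\PP
      [4,5] "song" : ((S\NP)/N)\N
    [5,6] "a" : N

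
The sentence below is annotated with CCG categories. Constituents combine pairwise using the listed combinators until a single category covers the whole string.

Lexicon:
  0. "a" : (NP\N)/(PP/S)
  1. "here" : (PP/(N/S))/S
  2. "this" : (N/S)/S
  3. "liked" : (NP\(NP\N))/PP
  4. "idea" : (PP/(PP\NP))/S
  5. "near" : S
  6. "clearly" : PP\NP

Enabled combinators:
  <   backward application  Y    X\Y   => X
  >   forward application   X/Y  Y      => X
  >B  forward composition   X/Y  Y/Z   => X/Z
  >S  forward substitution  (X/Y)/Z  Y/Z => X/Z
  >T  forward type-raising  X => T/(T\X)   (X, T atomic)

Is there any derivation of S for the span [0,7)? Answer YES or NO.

NO

(NP\N)/(PP/S) (PP/(N/S))/S (N/S)/S (NP\(NP\N))/PP (PP/(PP\NP))/S S PP\NP
CKY chart[0,7] = {N/(N\NP), NP, NP/(NP\NP), PP/(PP\NP), S/(S\NP)}; S ∉ chart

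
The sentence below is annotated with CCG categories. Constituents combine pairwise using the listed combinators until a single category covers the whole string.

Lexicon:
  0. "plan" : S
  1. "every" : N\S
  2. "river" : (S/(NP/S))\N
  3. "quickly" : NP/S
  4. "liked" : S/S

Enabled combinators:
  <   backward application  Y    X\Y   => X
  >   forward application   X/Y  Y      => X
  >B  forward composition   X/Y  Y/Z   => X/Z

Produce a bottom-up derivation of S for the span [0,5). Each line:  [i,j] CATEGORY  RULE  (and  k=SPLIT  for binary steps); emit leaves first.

[0,5] S   >
  [0,3] S/(NP/S)   <
    [0,2] N   <
      [0,1] "plan" : S
      [1,2] "every" : N\S
    [2,3] "river" : (S/(NP/S))\N
  [3,5] NP/S   >B
    [3,4] "quickly" : NP/S
    [4,5] "liked" : S/S

[0,1] S  lex  "plan"
[1,2] N\S  lex  "every"
[0,2] N  <  k=1
[2,3] (S/(NP/S))\N  lex  "river"
[0,3] S/(NP/S)  <  k=2
[3,4] NP/S  lex  "quickly"
[4,5] S/S  lex  "liked"
[3,5] NP/S  >B  k=4
[0,5] S  >  k=3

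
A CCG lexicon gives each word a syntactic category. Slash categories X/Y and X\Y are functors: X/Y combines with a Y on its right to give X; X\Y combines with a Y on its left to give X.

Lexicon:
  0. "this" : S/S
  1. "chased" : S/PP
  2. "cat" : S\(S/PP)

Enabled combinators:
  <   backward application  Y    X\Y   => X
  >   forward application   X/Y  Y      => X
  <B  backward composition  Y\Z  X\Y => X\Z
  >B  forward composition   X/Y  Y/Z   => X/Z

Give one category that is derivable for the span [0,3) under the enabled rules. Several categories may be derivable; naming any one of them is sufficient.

S

[0,3] S   <
  [0,2] S/PP   >B
    [0,1] "this" : S/S
    [1,2] "chased" : S/PP
  [2,3] "cat" : S\(S/PP)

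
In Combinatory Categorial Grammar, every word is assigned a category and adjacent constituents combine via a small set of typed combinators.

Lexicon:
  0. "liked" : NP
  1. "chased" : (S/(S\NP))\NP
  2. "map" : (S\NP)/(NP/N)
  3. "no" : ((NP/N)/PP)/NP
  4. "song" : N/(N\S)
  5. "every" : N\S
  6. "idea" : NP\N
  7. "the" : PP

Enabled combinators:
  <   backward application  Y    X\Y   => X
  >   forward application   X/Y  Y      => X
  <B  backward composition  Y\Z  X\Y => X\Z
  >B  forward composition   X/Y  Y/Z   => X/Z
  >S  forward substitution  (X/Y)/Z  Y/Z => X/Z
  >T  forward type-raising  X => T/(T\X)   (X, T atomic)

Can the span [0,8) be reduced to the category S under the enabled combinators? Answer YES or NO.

YES

[0,8] S   >
  [0,2] S/(S\NP)   <
    [0,1] "liked" : NP
    [1,2] "chased" : (S/(S\NP))\NP
  [2,8] S\NP   >
    [2,3] "map" : (S\NP)/(NP/N)
    [3,8] NP/N   >
      [3,7] (NP/N)/PP   >
        [3,4] "no" : ((NP/N)/PP)/NP
        [4,7] NP   <
          [4,6] N   >
            [4,5] "song" : N/(N\S)
            [5,6] "every" : N\S
          [6,7] "idea" : NP\N
      [7,8] "the" : PP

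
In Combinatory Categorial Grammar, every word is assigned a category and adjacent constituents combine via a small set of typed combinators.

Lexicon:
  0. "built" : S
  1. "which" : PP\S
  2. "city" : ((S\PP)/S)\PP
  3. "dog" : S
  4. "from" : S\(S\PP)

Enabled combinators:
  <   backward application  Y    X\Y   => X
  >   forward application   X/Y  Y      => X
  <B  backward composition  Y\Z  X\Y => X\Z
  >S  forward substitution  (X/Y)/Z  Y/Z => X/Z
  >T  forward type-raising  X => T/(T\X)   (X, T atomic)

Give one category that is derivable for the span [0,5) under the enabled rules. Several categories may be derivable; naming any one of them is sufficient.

S

[0,5] S   <
  [0,4] S\PP   >
    [0,3] (S\PP)/S   <
      [0,2] PP   <
        [0,1] "built" : S
        [1,2] "which" : PP\S
      [2,3] "city" : ((S\PP)/S)\PP
    [3,4] "dog" : S
  [4,5] "from" : S\(S\PP)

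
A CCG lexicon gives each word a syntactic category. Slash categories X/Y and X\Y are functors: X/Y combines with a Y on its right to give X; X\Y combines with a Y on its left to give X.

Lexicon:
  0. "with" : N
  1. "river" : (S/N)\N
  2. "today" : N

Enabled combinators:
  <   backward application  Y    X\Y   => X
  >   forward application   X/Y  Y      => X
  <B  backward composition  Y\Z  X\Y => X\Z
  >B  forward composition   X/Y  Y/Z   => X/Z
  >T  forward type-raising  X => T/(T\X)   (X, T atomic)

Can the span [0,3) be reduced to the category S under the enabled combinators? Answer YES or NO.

[0,3] S   >
  [0,2] S/N   <
    [0,1] "with" : N
    [1,2] "river" : (S/N)\N
  [2,3] "today" : N

YES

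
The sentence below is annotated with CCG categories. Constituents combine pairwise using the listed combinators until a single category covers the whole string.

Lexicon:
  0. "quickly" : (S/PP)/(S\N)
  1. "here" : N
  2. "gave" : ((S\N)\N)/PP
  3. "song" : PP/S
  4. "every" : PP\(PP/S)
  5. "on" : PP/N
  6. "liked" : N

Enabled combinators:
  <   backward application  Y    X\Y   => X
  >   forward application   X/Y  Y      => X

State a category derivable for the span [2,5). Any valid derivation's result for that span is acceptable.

(S\N)\N

[0,7] S   >
  [0,5] S/PP   >
    [0,1] "quickly" : (S/PP)/(S\N)
    [1,5] S\N   <
      [1,2] "here" : N
      [2,5] (S\N)\N   >
        [2,3] "gave" : ((S\N)\N)/PP
        [3,5] PP   <
          [3,4] "song" : PP/S
          [4,5] "every" : PP\(PP/S)
  [5,7] PP   >
    [5,6] "on" : PP/N
    [6,7] "liked" : N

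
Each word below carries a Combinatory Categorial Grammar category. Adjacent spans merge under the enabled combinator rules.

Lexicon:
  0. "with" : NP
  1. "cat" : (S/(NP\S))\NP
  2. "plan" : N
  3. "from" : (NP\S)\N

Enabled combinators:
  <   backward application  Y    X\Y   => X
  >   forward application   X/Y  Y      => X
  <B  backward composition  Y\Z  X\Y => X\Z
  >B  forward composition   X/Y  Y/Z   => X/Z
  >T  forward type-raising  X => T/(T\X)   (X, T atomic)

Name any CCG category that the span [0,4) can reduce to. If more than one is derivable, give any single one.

[0,4] S   >
  [0,2] S/(NP\S)   <
    [0,1] "with" : NP
    [1,2] "cat" : (S/(NP\S))\NP
  [2,4] NP\S   <
    [2,3] "plan" : N
    [3,4] "from" : (NP\S)\N

S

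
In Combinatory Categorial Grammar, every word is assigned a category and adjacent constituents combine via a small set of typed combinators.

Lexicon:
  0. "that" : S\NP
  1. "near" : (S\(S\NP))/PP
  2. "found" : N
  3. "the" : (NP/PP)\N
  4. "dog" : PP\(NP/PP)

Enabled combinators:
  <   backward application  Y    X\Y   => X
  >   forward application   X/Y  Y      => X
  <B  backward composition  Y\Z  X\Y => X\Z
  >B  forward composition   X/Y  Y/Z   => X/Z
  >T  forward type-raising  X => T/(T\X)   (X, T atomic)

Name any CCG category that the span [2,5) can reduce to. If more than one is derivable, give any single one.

PP

[0,5] S   <
  [0,1] "that" : S\NP
  [1,5] S\(S\NP)   >
    [1,2] "near" : (S\(S\NP))/PP
    [2,5] PP   <
      [2,4] NP/PP   <
        [2,3] "found" : N
        [3,4] "the" : (NP/PP)\N
      [4,5] "dog" : PP\(NP/PP)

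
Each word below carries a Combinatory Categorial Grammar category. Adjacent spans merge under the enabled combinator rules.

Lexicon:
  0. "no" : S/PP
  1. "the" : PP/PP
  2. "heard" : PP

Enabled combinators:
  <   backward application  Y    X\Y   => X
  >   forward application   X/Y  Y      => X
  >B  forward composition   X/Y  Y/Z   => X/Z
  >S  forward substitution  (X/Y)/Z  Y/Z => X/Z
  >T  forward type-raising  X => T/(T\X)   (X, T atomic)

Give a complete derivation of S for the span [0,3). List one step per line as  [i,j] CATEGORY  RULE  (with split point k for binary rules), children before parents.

[0,3] S   >
  [0,2] S/PP   >B
    [0,1] "no" : S/PP
    [1,2] "the" : PP/PP
  [2,3] "heard" : PP

[0,1] S/PP  lex  "no"
[1,2] PP/PP  lex  "the"
[0,2] S/PP  >B  k=1
[2,3] PP  lex  "heard"
[0,3] S  >  k=2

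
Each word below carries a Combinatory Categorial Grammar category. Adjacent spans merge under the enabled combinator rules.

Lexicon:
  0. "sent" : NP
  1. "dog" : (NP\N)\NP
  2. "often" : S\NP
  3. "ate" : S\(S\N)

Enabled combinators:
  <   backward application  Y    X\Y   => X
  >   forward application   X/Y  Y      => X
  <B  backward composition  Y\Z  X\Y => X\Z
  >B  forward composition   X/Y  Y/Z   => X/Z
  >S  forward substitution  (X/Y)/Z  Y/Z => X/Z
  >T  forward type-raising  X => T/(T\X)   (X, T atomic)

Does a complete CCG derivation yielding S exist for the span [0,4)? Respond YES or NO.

[0,4] S   <
  [0,3] S\N   <B
    [0,2] NP\N   <
      [0,1] "sent" : NP
      [1,2] "dog" : (NP\N)\NP
    [2,3] "often" : S\NP
  [3,4] "ate" : S\(S\N)

YES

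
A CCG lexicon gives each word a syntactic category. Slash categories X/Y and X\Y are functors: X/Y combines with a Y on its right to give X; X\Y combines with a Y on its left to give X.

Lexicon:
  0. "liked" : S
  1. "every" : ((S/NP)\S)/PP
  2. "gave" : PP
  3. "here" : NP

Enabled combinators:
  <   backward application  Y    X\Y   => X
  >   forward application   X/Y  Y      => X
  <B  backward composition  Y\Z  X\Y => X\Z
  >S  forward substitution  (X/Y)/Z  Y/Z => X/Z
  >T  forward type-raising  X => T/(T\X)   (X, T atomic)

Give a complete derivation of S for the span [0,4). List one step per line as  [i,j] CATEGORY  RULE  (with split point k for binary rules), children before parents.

[0,4] S   >
  [0,3] S/NP   <
    [0,1] "liked" : S
    [1,3] (S/NP)\S   >
      [1,2] "every" : ((S/NP)\S)/PP
      [2,3] "gave" : PP
  [3,4] "here" : NP

[0,1] S  lex  "liked"
[1,2] ((S/NP)\S)/PP  lex  "every"
[2,3] PP  lex  "gave"
[1,3] (S/NP)\S  >  k=2
[0,3] S/NP  <  k=1
[3,4] NP  lex  "here"
[0,4] S  >  k=3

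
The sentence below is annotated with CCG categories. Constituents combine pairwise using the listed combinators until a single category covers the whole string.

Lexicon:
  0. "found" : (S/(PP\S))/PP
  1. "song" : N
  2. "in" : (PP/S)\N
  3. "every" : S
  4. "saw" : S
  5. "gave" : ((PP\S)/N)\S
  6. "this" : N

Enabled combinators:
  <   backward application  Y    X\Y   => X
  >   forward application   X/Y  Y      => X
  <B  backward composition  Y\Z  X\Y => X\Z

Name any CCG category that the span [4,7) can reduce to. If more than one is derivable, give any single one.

PP\S

[0,7] S   >
  [0,4] S/(PP\S)   >
    [0,1] "found" : (S/(PP\S))/PP
    [1,4] PP   >
      [1,3] PP/S   <
        [1,2] "song" : N
        [2,3] "in" : (PP/S)\N
      [3,4] "every" : S
  [4,7] PP\S   >
    [4,6] (PP\S)/N   <
      [4,5] "saw" : S
      [5,6] "gave" : ((PP\S)/N)\S
    [6,7] "this" : N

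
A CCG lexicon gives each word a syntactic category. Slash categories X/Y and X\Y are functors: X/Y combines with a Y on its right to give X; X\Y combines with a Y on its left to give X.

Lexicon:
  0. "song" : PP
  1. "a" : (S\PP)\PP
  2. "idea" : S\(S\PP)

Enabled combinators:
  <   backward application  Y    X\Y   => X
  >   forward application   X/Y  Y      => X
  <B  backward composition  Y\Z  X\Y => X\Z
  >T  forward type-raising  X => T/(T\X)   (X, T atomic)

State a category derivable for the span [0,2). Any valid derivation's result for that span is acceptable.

S\PP

[0,3] S   <
  [0,2] S\PP   <
    [0,1] "song" : PP
    [1,2] "a" : (S\PP)\PP
  [2,3] "idea" : S\(S\PP)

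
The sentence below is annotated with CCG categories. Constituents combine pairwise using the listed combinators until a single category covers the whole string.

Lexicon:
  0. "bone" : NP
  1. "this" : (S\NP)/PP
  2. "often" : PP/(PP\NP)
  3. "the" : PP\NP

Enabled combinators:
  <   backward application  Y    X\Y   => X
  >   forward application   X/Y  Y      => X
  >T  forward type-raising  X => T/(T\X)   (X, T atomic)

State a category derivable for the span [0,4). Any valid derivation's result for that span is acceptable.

S

[0,4] S   <
  [0,1] "bone" : NP
  [1,4] S\NP   >
    [1,2] "this" : (S\NP)/PP
    [2,4] PP   >
      [2,3] "often" : PP/(PP\NP)
      [3,4] "the" : PP\NP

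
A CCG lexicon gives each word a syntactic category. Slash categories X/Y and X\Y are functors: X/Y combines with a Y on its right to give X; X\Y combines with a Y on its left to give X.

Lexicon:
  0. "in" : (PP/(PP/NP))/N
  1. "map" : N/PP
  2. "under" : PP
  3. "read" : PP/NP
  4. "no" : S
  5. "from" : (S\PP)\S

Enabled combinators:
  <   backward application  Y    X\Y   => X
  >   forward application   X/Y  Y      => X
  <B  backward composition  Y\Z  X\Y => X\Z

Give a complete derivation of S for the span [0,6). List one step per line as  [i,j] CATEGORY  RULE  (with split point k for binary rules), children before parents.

[0,6] S   <
  [0,4] PP   >
    [0,3] PP/(PP/NP)   >
      [0,1] "in" : (PP/(PP/NP))/N
      [1,3] N   >
        [1,2] "map" : N/PP
        [2,3] "under" : PP
    [3,4] "read" : PP/NP
  [4,6] S\PP   <
    [4,5] "no" : S
    [5,6] "from" : (S\PP)\S

[0,1] (PP/(PP/NP))/N  lex  "in"
[1,2] N/PP  lex  "map"
[2,3] PP  lex  "under"
[1,3] N  >  k=2
[0,3] PP/(PP/NP)  >  k=1
[3,4] PP/NP  lex  "read"
[0,4] PP  >  k=3
[4,5] S  lex  "no"
[5,6] (S\PP)\S  lex  "from"
[4,6] S\PP  <  k=5
[0,6] S  <  k=4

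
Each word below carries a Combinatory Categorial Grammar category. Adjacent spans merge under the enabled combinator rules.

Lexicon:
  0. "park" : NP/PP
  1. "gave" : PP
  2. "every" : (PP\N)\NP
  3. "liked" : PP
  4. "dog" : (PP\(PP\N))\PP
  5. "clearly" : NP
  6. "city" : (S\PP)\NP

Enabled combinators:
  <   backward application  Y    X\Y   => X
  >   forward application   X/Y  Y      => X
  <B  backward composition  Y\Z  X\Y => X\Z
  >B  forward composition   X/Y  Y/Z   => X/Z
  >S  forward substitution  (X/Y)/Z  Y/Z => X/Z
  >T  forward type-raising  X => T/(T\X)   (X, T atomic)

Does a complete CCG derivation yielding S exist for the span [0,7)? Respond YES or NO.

YES

[0,7] S   <
  [0,5] PP   <
    [0,3] PP\N   <
      [0,2] NP   >
        [0,1] "park" : NP/PP
        [1,2] "gave" : PP
      [2,3] "every" : (PP\N)\NP
    [3,5] PP\(PP\N)   <
      [3,4] "liked" : PP
      [4,5] "dog" : (PP\(PP\N))\PP
  [5,7] S\PP   <
    [5,6] "clearly" : NP
    [6,7] "city" : (S\PP)\NP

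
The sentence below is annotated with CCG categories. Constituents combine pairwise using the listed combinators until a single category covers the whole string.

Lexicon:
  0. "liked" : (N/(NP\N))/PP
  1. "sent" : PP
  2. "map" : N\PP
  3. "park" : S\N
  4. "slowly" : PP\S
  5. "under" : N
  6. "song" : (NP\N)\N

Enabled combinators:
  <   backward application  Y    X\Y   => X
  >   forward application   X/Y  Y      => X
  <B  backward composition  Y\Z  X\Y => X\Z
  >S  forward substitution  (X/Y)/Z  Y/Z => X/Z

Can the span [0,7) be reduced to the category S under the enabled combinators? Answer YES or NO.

(N/(NP\N))/PP PP N\PP S\N PP\S N (NP\N)\N
CKY chart[0,7] = {N}; S ∉ chart

NO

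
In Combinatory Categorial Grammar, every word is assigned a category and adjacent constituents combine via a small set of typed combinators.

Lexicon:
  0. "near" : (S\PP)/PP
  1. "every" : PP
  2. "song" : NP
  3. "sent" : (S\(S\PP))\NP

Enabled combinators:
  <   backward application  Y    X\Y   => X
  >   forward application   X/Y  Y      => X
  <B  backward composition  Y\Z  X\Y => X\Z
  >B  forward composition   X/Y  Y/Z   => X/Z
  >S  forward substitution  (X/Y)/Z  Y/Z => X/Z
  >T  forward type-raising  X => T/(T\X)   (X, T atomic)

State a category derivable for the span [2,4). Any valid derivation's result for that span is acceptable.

S\(S\PP)

[0,4] S   <
  [0,2] S\PP   >
    [0,1] "near" : (S\PP)/PP
    [1,2] "every" : PP
  [2,4] S\(S\PP)   <
    [2,3] "song" : NP
    [3,4] "sent" : (S\(S\PP))\NP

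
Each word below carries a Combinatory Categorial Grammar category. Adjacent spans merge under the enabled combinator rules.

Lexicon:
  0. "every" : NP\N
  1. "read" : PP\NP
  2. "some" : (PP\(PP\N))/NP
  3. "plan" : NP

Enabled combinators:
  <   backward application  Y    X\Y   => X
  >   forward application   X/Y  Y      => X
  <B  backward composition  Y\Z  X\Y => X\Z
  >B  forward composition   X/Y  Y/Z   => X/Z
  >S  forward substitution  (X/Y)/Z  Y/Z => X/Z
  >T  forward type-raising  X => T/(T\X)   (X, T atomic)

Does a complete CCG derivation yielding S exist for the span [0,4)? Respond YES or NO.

NO

NP\N PP\NP (PP\(PP\N))/NP NP
CKY chart[0,4] = {N/(N\PP), NP/(NP\PP), PP, PP/(PP\PP), S/(S\PP)}; S ∉ chart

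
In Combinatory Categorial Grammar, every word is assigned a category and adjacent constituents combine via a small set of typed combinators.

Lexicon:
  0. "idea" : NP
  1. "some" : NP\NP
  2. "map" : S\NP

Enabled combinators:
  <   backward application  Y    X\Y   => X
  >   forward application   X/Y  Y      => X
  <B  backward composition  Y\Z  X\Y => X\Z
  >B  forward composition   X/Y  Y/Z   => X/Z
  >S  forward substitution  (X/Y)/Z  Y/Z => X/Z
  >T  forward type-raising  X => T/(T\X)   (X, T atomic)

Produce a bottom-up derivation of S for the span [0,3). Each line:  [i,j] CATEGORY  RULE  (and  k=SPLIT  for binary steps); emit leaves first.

[0,1] NP  lex  "idea"
[1,2] NP\NP  lex  "some"
[2,3] S\NP  lex  "map"
[1,3] S\NP  <B  k=2
[0,3] S  <  k=1

[0,3] S   <
  [0,1] "idea" : NP
  [1,3] S\NP   <B
    [1,2] "some" : NP\NP
    [2,3] "map" : S\NP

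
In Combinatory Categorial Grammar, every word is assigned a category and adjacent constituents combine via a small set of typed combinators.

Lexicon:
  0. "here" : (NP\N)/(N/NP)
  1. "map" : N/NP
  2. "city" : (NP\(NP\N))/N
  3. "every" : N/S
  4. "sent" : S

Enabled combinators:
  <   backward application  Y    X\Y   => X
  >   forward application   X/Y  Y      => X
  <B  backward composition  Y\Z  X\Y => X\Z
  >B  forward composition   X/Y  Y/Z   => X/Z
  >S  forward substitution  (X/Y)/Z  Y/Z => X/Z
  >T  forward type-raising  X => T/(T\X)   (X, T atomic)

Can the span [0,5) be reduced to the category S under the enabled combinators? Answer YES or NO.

NO

(NP\N)/(N/NP) N/NP (NP\(NP\N))/N N/S S
CKY chart[0,5] = {N/(N\NP), NP, NP/(NP\NP), PP/(PP\NP), S/(S\NP)}; S ∉ chart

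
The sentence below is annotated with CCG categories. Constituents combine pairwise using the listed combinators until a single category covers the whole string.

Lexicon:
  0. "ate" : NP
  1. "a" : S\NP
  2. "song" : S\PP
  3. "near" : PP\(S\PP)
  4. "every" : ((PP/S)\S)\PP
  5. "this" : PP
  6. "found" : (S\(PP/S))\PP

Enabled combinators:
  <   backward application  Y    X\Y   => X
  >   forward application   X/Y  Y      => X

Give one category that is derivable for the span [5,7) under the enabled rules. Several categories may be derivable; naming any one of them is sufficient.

[0,7] S   <
  [0,5] PP/S   <
    [0,2] S   <
      [0,1] "ate" : NP
      [1,2] "a" : S\NP
    [2,5] (PP/S)\S   <
      [2,4] PP   <
        [2,3] "song" : S\PP
        [3,4] "near" : PP\(S\PP)
      [4,5] "every" : ((PP/S)\S)\PP
  [5,7] S\(PP/S)   <
    [5,6] "this" : PP
    [6,7] "found" : (S\(PP/S))\PP

S\(PP/S)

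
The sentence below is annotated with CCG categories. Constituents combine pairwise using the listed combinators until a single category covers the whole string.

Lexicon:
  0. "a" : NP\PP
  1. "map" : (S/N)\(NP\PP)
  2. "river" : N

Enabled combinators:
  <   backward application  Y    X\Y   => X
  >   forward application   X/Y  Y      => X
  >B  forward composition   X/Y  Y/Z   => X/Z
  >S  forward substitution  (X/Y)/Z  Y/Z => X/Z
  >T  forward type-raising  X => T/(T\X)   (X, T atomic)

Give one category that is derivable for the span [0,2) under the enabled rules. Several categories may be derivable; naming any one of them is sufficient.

S/N

[0,3] S   >
  [0,2] S/N   <
    [0,1] "a" : NP\PP
    [1,2] "map" : (S/N)\(NP\PP)
  [2,3] "river" : N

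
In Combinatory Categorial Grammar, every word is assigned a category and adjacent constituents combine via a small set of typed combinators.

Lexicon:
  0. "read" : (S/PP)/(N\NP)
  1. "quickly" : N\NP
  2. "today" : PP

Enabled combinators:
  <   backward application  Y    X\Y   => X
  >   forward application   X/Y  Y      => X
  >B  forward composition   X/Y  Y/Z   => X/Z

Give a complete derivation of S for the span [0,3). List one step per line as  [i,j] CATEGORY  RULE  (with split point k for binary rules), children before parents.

[0,1] (S/PP)/(N\NP)  lex  "read"
[1,2] N\NP  lex  "quickly"
[0,2] S/PP  >  k=1
[2,3] PP  lex  "today"
[0,3] S  >  k=2

[0,3] S   >
  [0,2] S/PP   >
    [0,1] "read" : (S/PP)/(N\NP)
    [1,2] "quickly" : N\NP
  [2,3] "today" : PP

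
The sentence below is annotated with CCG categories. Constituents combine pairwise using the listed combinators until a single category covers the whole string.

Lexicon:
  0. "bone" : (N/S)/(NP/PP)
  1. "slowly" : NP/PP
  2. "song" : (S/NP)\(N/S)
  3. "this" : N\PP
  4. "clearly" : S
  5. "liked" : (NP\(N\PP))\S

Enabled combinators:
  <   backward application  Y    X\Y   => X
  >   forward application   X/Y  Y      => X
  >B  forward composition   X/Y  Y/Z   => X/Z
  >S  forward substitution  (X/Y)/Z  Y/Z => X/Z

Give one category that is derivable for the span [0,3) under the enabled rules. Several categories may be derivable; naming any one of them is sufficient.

S/NP

[0,6] S   >
  [0,3] S/NP   <
    [0,2] N/S   >
      [0,1] "bone" : (N/S)/(NP/PP)
      [1,2] "slowly" : NP/PP
    [2,3] "song" : (S/NP)\(N/S)
  [3,6] NP   <
    [3,4] "this" : N\PP
    [4,6] NP\(N\PP)   <
      [4,5] "clearly" : S
      [5,6] "liked" : (NP\(N\PP))\S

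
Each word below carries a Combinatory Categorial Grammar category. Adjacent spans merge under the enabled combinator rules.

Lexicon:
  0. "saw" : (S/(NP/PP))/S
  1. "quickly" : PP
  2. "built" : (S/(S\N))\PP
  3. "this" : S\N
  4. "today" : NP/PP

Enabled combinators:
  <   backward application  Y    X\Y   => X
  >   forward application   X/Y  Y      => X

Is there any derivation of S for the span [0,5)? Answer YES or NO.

YES

[0,5] S   >
  [0,4] S/(NP/PP)   >
    [0,1] "saw" : (S/(NP/PP))/S
    [1,4] S   >
      [1,3] S/(S\N)   <
        [1,2] "quickly" : PP
        [2,3] "built" : (S/(S\N))\PP
      [3,4] "this" : S\N
  [4,5] "today" : NP/PP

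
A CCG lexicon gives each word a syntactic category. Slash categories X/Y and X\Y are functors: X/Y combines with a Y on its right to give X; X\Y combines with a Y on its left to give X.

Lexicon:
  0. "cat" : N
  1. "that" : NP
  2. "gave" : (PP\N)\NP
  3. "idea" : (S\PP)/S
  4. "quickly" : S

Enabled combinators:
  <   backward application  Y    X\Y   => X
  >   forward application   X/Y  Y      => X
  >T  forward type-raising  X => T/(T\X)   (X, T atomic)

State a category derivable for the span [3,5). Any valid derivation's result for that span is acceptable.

S\PP

[0,5] S   <
  [0,3] PP   <
    [0,1] "cat" : N
    [1,3] PP\N   <
      [1,2] "that" : NP
      [2,3] "gave" : (PP\N)\NP
  [3,5] S\PP   >
    [3,4] "idea" : (S\PP)/S
    [4,5] "quickly" : S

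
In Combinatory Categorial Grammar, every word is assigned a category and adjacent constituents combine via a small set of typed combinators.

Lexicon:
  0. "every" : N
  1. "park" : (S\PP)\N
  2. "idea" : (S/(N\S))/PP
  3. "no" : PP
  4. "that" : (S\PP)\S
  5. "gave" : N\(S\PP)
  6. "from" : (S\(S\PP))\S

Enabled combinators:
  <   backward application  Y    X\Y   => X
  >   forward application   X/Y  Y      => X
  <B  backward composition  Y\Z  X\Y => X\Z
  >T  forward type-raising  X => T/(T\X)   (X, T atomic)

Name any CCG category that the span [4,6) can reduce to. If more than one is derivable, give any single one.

N\S

[0,7] S   <
  [0,2] S\PP   <
    [0,1] "every" : N
    [1,2] "park" : (S\PP)\N
  [2,7] S\(S\PP)   <
    [2,6] S   >
      [2,4] S/(N\S)   >
        [2,3] "idea" : (S/(N\S))/PP
        [3,4] "no" : PP
      [4,6] N\S   <B
        [4,5] "that" : (S\PP)\S
        [5,6] "gave" : N\(S\PP)
    [6,7] "from" : (S\(S\PP))\S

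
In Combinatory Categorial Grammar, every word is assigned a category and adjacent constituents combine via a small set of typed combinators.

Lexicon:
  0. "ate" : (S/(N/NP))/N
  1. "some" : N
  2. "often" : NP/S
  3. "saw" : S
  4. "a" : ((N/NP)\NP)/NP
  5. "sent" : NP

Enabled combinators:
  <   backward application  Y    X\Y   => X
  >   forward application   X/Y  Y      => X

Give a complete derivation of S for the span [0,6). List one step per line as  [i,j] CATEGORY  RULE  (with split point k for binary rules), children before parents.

[0,1] (S/(N/NP))/N  lex  "ate"
[1,2] N  lex  "some"
[0,2] S/(N/NP)  >  k=1
[2,3] NP/S  lex  "often"
[3,4] S  lex  "saw"
[2,4] NP  >  k=3
[4,5] ((N/NP)\NP)/NP  lex  "a"
[5,6] NP  lex  "sent"
[4,6] (N/NP)\NP  >  k=5
[2,6] N/NP  <  k=4
[0,6] S  >  k=2

[0,6] S   >
  [0,2] S/(N/NP)   >
    [0,1] "ate" : (S/(N/NP))/N
    [1,2] "some" : N
  [2,6] N/NP   <
    [2,4] NP   >
      [2,3] "often" : NP/S
      [3,4] "saw" : S
    [4,6] (N/NP)\NP   >
      [4,5] "a" : ((N/NP)\NP)/NP
      [5,6] "sent" : NP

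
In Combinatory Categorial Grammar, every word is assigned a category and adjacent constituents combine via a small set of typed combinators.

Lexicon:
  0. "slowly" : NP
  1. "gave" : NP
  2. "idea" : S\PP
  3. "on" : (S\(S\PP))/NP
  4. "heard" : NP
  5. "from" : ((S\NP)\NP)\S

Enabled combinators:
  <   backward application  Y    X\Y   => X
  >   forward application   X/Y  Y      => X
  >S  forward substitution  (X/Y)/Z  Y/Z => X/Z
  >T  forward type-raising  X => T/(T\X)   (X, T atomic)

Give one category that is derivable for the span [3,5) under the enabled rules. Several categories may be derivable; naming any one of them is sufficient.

[0,6] S   <
  [0,1] "slowly" : NP
  [1,6] S\NP   <
    [1,2] "gave" : NP
    [2,6] (S\NP)\NP   <
      [2,5] S   <
        [2,3] "idea" : S\PP
        [3,5] S\(S\PP)   >
          [3,4] "on" : (S\(S\PP))/NP
          [4,5] "heard" : NP
      [5,6] "from" : ((S\NP)\NP)\S

S\(S\PP)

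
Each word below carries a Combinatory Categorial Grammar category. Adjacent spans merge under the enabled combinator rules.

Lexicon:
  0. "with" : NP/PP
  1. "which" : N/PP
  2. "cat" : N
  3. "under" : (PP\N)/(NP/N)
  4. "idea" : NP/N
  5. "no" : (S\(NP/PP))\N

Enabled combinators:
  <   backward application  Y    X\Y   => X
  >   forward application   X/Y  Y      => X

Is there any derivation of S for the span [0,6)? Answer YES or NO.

[0,6] S   <
  [0,1] "with" : NP/PP
  [1,6] S\(NP/PP)   <
    [1,5] N   >
      [1,2] "which" : N/PP
      [2,5] PP   <
        [2,3] "cat" : N
        [3,5] PP\N   >
          [3,4] "under" : (PP\N)/(NP/N)
          [4,5] "idea" : NP/N
    [5,6] "no" : (S\(NP/PP))\N

YES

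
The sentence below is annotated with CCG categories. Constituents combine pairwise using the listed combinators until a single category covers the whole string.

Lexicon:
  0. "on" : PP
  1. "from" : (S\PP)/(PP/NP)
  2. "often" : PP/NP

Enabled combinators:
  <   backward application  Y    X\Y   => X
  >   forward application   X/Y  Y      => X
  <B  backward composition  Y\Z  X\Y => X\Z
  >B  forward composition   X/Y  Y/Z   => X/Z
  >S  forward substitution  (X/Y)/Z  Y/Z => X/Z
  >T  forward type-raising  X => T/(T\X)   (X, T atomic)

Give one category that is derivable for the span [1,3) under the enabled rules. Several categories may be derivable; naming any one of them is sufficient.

[0,3] S   <
  [0,1] "on" : PP
  [1,3] S\PP   >
    [1,2] "from" : (S\PP)/(PP/NP)
    [2,3] "often" : PP/NP

S\PP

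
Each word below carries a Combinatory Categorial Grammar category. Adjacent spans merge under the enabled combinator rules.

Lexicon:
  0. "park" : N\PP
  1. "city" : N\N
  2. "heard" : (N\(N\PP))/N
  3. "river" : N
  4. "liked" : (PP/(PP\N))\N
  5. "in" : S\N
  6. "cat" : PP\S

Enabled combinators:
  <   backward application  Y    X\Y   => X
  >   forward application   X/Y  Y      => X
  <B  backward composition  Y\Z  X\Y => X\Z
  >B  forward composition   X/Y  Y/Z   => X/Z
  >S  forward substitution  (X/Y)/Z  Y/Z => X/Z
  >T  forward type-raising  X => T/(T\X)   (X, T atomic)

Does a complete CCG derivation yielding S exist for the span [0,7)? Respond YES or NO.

N\PP N\N (N\(N\PP))/N N (PP/(PP\N))\N S\N PP\S
CKY chart[0,7] = {N/(N\PP), NP/(NP\PP), PP, PP/(PP\PP), S/(S\PP)}; S ∉ chart

NO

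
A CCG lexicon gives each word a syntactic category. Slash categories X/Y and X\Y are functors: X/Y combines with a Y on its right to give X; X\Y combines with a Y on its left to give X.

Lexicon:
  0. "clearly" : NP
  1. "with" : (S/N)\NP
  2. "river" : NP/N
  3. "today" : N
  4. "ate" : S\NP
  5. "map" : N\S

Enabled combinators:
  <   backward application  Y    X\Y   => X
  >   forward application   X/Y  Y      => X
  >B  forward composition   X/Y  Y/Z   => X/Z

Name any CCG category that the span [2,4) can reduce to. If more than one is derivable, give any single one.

NP

[0,6] S   >
  [0,2] S/N   <
    [0,1] "clearly" : NP
    [1,2] "with" : (S/N)\NP
  [2,6] N   <
    [2,5] S   <
      [2,4] NP   >
        [2,3] "river" : NP/N
        [3,4] "today" : N
      [4,5] "ate" : S\NP
    [5,6] "map" : N\S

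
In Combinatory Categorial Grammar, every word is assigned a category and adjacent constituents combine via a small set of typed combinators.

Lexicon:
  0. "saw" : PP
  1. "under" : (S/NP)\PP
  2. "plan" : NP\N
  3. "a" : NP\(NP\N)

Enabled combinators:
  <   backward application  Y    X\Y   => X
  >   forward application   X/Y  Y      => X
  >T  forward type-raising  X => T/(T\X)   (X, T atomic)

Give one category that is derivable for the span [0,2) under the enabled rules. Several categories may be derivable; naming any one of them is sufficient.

[0,4] S   >
  [0,2] S/NP   <
    [0,1] "saw" : PP
    [1,2] "under" : (S/NP)\PP
  [2,4] NP   <
    [2,3] "plan" : NP\N
    [3,4] "a" : NP\(NP\N)

S/NP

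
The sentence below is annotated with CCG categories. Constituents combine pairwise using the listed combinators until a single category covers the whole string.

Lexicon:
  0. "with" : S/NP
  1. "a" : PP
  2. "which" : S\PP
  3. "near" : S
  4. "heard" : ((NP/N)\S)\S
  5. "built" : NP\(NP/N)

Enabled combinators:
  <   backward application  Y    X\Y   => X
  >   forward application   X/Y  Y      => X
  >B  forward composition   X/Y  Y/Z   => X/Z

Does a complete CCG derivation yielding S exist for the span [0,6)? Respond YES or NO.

YES

[0,6] S   >
  [0,1] "with" : S/NP
  [1,6] NP   <
    [1,5] NP/N   <
      [1,3] S   <
        [1,2] "a" : PP
        [2,3] "which" : S\PP
      [3,5] (NP/N)\S   <
        [3,4] "near" : S
        [4,5] "heard" : ((NP/N)\S)\S
    [5,6] "built" : NP\(NP/N)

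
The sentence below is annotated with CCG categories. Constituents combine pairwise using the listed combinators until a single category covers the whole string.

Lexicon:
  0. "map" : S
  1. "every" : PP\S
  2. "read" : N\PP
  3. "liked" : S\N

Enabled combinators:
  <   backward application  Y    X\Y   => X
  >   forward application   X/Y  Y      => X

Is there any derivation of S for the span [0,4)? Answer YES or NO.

[0,4] S   <
  [0,3] N   <
    [0,2] PP   <
      [0,1] "map" : S
      [1,2] "every" : PP\S
    [2,3] "read" : N\PP
  [3,4] "liked" : S\N

YES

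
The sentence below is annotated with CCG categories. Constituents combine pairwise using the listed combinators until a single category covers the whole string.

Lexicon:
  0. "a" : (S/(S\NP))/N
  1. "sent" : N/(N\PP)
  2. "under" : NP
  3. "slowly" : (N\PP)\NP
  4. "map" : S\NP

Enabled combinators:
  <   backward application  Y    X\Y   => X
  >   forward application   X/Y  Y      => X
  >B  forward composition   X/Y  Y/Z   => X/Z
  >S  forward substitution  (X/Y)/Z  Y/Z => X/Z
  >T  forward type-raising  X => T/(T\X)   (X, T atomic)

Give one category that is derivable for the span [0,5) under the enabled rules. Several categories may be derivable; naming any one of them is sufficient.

S

[0,5] S   >
  [0,4] S/(S\NP)   >
    [0,1] "a" : (S/(S\NP))/N
    [1,4] N   >
      [1,2] "sent" : N/(N\PP)
      [2,4] N\PP   <
        [2,3] "under" : NP
        [3,4] "slowly" : (N\PP)\NP
  [4,5] "map" : S\NP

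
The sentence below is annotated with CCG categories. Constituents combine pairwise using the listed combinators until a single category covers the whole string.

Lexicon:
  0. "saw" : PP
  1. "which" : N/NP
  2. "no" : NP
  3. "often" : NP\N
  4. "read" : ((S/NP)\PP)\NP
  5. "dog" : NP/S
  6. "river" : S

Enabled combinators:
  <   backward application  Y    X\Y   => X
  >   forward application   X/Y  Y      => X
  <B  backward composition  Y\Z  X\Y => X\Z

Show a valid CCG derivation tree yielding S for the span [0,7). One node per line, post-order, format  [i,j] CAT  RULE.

[0,1] PP  lex  "saw"
[1,2] N/NP  lex  "which"
[2,3] NP  lex  "no"
[1,3] N  >  k=2
[3,4] NP\N  lex  "often"
[1,4] NP  <  k=3
[4,5] ((S/NP)\PP)\NP  lex  "read"
[1,5] (S/NP)\PP  <  k=4
[0,5] S/NP  <  k=1
[5,6] NP/S  lex  "dog"
[6,7] S  lex  "river"
[5,7] NP  >  k=6
[0,7] S  >  k=5

[0,7] S   >
  [0,5] S/NP   <
    [0,1] "saw" : PP
    [1,5] (S/NP)\PP   <
      [1,4] NP   <
        [1,3] N   >
          [1,2] "which" : N/NP
          [2,3] "no" : NP
        [3,4] "often" : NP\N
      [4,5] "read" : ((S/NP)\PP)\NP
  [5,7] NP   >
    [5,6] "dog" : NP/S
    [6,7] "river" : S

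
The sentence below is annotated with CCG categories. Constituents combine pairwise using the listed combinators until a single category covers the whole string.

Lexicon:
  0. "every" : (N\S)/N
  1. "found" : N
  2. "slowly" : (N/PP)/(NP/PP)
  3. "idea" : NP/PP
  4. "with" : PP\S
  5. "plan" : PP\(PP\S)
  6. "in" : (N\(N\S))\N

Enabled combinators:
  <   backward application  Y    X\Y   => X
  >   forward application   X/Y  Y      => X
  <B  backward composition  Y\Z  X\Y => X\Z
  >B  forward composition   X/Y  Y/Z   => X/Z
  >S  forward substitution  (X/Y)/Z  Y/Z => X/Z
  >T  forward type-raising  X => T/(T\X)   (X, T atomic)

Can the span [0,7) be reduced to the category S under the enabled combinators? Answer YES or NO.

(N\S)/N N (N/PP)/(NP/PP) NP/PP PP\S PP\(PP\S) (N\(N\S))\N
CKY chart[0,7] = {N, N/(N\N), NP/(NP\N), PP/(PP\N), S/(S\N)}; S ∉ chart

NO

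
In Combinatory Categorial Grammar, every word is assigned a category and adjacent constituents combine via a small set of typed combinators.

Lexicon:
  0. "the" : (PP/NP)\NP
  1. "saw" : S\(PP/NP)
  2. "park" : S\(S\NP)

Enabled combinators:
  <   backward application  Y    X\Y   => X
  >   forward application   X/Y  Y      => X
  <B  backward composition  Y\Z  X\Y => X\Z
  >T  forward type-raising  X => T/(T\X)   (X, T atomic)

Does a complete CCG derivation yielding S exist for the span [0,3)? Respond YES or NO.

[0,3] S   <
  [0,2] S\NP   <B
    [0,1] "the" : (PP/NP)\NP
    [1,2] "saw" : S\(PP/NP)
  [2,3] "park" : S\(S\NP)

YES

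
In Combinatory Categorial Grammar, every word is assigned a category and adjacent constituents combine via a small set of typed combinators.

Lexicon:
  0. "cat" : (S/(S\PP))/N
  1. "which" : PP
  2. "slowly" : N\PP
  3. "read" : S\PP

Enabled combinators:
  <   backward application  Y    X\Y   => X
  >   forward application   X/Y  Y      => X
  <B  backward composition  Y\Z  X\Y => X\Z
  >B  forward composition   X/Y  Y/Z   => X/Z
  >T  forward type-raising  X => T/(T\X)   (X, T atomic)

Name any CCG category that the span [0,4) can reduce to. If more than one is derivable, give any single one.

S

[0,4] S   >
  [0,3] S/(S\PP)   >
    [0,1] "cat" : (S/(S\PP))/N
    [1,3] N   <
      [1,2] "which" : PP
      [2,3] "slowly" : N\PP
  [3,4] "read" : S\PP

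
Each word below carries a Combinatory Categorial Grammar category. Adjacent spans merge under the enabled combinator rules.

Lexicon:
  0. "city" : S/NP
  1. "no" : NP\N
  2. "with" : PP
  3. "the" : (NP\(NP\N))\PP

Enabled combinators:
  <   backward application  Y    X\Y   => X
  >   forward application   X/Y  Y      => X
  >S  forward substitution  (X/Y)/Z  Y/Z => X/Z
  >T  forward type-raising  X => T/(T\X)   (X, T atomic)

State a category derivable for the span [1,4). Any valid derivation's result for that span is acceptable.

[0,4] S   >
  [0,1] "city" : S/NP
  [1,4] NP   <
    [1,2] "no" : NP\N
    [2,4] NP\(NP\N)   <
      [2,3] "with" : PP
      [3,4] "the" : (NP\(NP\N))\PP

NP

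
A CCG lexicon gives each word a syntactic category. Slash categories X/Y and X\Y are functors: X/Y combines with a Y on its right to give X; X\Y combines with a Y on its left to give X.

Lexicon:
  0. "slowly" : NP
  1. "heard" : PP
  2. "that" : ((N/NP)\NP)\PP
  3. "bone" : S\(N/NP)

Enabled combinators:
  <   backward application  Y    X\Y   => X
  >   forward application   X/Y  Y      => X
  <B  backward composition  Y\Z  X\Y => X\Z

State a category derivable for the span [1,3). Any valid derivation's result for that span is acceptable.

(N/NP)\NP

[0,4] S   <
  [0,1] "slowly" : NP
  [1,4] S\NP   <B
    [1,3] (N/NP)\NP   <
      [1,2] "heard" : PP
      [2,3] "that" : ((N/NP)\NP)\PP
    [3,4] "bone" : S\(N/NP)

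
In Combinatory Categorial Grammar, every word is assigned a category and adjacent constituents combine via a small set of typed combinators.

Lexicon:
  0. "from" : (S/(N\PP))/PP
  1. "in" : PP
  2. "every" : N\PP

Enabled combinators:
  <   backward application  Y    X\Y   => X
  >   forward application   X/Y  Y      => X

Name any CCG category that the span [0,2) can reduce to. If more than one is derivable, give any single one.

[0,3] S   >
  [0,2] S/(N\PP)   >
    [0,1] "from" : (S/(N\PP))/PP
    [1,2] "in" : PP
  [2,3] "every" : N\PP

S/(N\PP)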